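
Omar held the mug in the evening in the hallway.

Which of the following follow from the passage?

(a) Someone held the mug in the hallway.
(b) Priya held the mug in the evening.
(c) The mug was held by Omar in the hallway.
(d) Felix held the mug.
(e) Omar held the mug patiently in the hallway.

(a), (c)

(a) Entailed — every conjunct here is already in the original holding event.
(b) Not entailed — the passage has Omar holding the mug, not Priya.
(c) Entailed — this follows by dropping conjuncts from the holding event's description.
(d) Not entailed — the passage has Omar holding the mug, not Felix.
(e) Not entailed — 'patiently' adds information not in the original event.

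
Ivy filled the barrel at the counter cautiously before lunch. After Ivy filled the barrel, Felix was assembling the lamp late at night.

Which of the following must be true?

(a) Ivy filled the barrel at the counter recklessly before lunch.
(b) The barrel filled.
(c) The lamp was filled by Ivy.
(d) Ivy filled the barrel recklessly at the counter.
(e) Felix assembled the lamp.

(b)

(a) Not entailed — 'recklessly' adds a manner not in (and inconsistent with) the original.
(b) Entailed — 'Ivy filled the barrel' is causative; it entails the inchoative 'the barrel filled'.
(c) Not entailed — Ivy filled the barrel, not the lamp; the lamp belongs to the assembling event.
(d) Not entailed — 'recklessly' adds a manner not in (and inconsistent with) the original.
(e) Not entailed — 'was assembling' is progressive on an accomplishment; it does not entail the completed 'assembled'.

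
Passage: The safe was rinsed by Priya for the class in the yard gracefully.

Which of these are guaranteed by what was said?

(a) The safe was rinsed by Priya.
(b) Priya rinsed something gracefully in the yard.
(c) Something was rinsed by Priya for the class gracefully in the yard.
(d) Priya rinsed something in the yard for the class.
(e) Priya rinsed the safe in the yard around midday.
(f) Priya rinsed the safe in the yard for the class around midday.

(a), (b), (c), (d)

(a) Entailed — this follows by dropping conjuncts from the rinsing event's description.
(b) Entailed — the original entails any weakening of itself; this just drops 'for the class' and generalizes the patient.
(c) Entailed — the original entails any weakening of itself; this just generalizes the patient.
(d) Entailed — dropping 'gracefully' and generalizing the patient leaves a sub-description the original still satisfies.
(e) Not entailed — 'around midday' adds information not in the original event.
(f) Not entailed — 'around midday' adds information not in the original event.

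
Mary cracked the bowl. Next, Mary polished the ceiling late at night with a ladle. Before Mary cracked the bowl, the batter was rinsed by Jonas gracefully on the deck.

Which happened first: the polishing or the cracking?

The connectives place the cracking before the polishing.

the cracking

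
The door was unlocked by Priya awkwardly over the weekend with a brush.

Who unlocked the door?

Priya

'Priya' marks the agent of the unlocking event.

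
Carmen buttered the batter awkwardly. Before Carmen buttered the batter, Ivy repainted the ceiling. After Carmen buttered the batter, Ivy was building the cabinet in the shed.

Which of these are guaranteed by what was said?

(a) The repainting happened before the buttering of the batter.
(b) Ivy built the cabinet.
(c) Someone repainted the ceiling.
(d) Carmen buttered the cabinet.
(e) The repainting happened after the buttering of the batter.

(a), (c)

(a) Entailed — the narrative places the repainting before the buttering.
(b) Not entailed — 'was building' is progressive on an accomplishment; it does not entail the completed 'built'.
(c) Entailed — every conjunct here is already in the original repainting event.
(d) Not entailed — Carmen buttered the batter, not the cabinet; the cabinet belongs to the building event.
(e) Not entailed — the narrative places the repainting before the buttering, not after.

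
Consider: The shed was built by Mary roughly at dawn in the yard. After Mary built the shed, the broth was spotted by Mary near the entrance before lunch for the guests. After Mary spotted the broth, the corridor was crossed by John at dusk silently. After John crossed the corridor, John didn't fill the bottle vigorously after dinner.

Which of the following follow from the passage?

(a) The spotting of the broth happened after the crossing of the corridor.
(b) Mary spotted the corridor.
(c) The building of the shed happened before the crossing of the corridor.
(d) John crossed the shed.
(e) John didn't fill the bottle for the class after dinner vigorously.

(c), (e)

(a) Not entailed — the narrative places the spotting before the crossing, not after.
(b) Not entailed — Mary spotted the broth, not the corridor; the corridor belongs to the crossing event.
(c) Entailed — the narrative places the building before the crossing.
(d) Not entailed — John crossed the corridor, not the shed; the shed belongs to the building event.
(e) Entailed — under negation, adding a further restriction is entailed: if no such filling event occurred, none occurred for the class either.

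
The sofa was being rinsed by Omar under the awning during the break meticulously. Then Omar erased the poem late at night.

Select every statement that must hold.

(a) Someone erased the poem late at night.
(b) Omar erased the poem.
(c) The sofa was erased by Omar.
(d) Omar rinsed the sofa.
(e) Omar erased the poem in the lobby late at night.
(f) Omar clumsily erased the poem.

(a), (b), (d)

(a) Entailed — every conjunct here is already in the original erasing event.
(b) Entailed — every conjunct here is already in the original erasing event.
(c) Not entailed — Omar erased the poem, not the sofa; the sofa belongs to the rinsing event.
(d) Entailed — 'rinse' is an activity; 'was rinsing' entails that some rinsing happened, so 'rinsed' holds.
(e) Not entailed — 'in the lobby' adds information not in the original event.
(f) Not entailed — 'clumsily' adds information not in the original event.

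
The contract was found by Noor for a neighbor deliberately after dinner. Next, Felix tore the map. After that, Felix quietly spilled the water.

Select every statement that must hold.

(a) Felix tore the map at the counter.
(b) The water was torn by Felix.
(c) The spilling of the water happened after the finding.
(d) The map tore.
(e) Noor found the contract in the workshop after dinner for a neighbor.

(c), (d)

(a) Not entailed — 'at the counter' adds information not in the original event.
(b) Not entailed — Felix tore the map, not the water; the water belongs to the spilling event.
(c) Entailed — the narrative places the finding before the spilling.
(d) Entailed — 'Felix tore the map' is causative; it entails the inchoative 'the map tore'.
(e) Not entailed — 'in the workshop' adds information not in the original event.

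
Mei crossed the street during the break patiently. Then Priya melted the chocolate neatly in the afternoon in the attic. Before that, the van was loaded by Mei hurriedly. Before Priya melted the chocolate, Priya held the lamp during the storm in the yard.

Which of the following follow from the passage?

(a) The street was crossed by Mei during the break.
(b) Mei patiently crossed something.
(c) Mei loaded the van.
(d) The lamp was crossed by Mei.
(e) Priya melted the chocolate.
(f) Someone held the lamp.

(a) Entailed — dropping 'patiently' leaves a sub-description the original still satisfies.
(b) Entailed — every conjunct here is already in the original crossing event.
(c) Entailed — every conjunct here is already in the original loading event.
(d) Not entailed — Mei crossed the street, not the lamp; the lamp belongs to the holding event.
(e) Entailed — dropping 'in the attic', 'in the afternoon', 'neatly' leaves a sub-description the original still satisfies.
(f) Entailed — dropping 'during the storm', 'in the yard' and generalizing the agent leaves a sub-description the original still satisfies.

(a), (b), (c), (e), (f)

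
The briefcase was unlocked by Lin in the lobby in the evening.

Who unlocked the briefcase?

Lin

'Lin' marks the agent of the unlocking event.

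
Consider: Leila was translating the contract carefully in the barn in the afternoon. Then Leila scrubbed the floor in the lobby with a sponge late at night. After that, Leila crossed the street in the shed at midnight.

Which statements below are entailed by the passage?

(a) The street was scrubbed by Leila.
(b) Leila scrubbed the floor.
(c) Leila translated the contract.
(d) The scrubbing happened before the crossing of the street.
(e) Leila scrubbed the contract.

(a) Not entailed — Leila scrubbed the floor, not the street; the street belongs to the crossing event.
(b) Entailed — every conjunct here is already in the original scrubbing event.
(c) Not entailed — 'was translating' is progressive on an accomplishment; it does not entail the completed 'translated'.
(d) Entailed — the narrative places the scrubbing before the crossing.
(e) Not entailed — Leila scrubbed the floor, not the contract; the contract belongs to the translating event.

(b), (d)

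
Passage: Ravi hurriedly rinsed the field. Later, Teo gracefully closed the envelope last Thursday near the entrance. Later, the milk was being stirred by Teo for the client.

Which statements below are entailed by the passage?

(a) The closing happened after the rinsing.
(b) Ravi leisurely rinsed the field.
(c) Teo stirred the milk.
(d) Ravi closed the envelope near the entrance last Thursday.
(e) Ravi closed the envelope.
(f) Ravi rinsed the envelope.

(a), (c)

(a) Entailed — the narrative places the rinsing before the closing.
(b) Not entailed — 'leisurely' adds a manner not in (and inconsistent with) the original.
(c) Entailed — 'stir' is an activity; 'was stirring' entails that some stirring happened, so 'stirred' holds.
(d) Not entailed — the passage has Teo closing the envelope, not Ravi.
(e) Not entailed — the passage has Teo closing the envelope, not Ravi.
(f) Not entailed — Ravi rinsed the field, not the envelope; the envelope belongs to the closing event.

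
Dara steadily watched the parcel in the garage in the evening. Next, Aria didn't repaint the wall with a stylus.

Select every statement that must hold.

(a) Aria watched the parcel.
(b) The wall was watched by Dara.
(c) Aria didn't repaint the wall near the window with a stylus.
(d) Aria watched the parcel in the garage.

(c)

(a) Not entailed — the passage has Dara watching the parcel, not Aria.
(b) Not entailed — Dara watched the parcel, not the wall; the wall belongs to the repainting event.
(c) Entailed — under negation, adding a further restriction is entailed: if no such repainting event occurred, none occurred near the window either.
(d) Not entailed — the passage has Dara watching the parcel, not Aria.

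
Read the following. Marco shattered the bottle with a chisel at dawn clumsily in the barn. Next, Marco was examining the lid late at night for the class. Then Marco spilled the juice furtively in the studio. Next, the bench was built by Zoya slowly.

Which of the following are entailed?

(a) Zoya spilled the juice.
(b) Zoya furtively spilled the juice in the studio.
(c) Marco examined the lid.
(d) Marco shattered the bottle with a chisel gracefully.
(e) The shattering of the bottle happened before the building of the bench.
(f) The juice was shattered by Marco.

(a) Not entailed — the passage has Marco spilling the juice, not Zoya.
(b) Not entailed — the passage has Marco spilling the juice, not Zoya.
(c) Entailed — 'examine' is an activity; 'was examining' entails that some examining happened, so 'examined' holds.
(d) Not entailed — 'gracefully' adds a manner not in (and inconsistent with) the original.
(e) Entailed — the narrative places the shattering before the building.
(f) Not entailed — Marco shattered the bottle, not the juice; the juice belongs to the spilling event.

(c), (e)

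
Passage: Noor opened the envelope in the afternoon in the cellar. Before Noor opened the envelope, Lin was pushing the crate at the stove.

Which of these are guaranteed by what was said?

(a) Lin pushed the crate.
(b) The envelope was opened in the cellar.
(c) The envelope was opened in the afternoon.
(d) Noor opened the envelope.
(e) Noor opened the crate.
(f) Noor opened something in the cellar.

(a) Entailed — 'push' is an activity; 'was pushing' entails that some pushing happened, so 'pushed' holds.
(b) Entailed — dropping 'in the afternoon' and generalizing the agent leaves a sub-description the original still satisfies.
(c) Entailed — the original entails any weakening of itself; this just drops 'in the cellar' and generalizes the agent.
(d) Entailed — dropping 'in the afternoon', 'in the cellar' leaves a sub-description the original still satisfies.
(e) Not entailed — Noor opened the envelope, not the crate; the crate belongs to the pushing event.
(f) Entailed — this follows by dropping conjuncts from the opening event's description.

(a), (b), (c), (d), (f)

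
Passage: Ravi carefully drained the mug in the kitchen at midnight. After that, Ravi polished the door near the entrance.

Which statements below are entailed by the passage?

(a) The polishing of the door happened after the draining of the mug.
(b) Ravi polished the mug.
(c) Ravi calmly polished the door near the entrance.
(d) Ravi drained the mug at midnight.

(a) Entailed — the narrative places the draining before the polishing.
(b) Not entailed — Ravi polished the door, not the mug; the mug belongs to the draining event.
(c) Not entailed — 'calmly' adds information not in the original event.
(d) Entailed — every conjunct here is already in the original draining event.

(a), (d)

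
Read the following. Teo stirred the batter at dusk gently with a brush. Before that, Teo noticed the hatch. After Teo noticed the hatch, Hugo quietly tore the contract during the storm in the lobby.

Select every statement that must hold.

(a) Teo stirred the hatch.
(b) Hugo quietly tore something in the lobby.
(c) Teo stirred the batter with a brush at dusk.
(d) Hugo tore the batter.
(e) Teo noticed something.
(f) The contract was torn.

(a) Not entailed — Teo stirred the batter, not the hatch; the hatch belongs to the noticing event.
(b) Entailed — every conjunct here is already in the original tearing event.
(c) Entailed — the original entails any weakening of itself; this just drops 'gently'.
(d) Not entailed — Hugo tore the contract, not the batter; the batter belongs to the stirring event.
(e) Entailed — this follows by dropping conjuncts from the noticing event's description.
(f) Entailed — dropping 'during the storm', 'in the lobby', 'quietly' and generalizing the agent leaves a sub-description the original still satisfies.

(b), (c), (e), (f)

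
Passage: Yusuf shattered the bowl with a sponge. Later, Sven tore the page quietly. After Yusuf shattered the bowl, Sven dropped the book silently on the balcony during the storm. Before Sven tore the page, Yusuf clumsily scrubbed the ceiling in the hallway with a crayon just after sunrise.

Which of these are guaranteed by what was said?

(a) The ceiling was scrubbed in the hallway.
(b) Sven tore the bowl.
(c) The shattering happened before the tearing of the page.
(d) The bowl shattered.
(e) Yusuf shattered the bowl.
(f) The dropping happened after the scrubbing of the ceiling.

(a), (c), (d), (e)

(a) Entailed — dropping 'just after sunrise', 'with a crayon', 'clumsily' and generalizing the agent leaves a sub-description the original still satisfies.
(b) Not entailed — Sven tore the page, not the bowl; the bowl belongs to the shattering event.
(c) Entailed — the narrative places the shattering before the tearing.
(d) Entailed — 'Yusuf shattered the bowl' is causative; it entails the inchoative 'the bowl shattered'.
(e) Entailed — dropping 'with a sponge' leaves a sub-description the original still satisfies.
(f) Not entailed — the narrative doesn't order the scrubbing relative to the dropping.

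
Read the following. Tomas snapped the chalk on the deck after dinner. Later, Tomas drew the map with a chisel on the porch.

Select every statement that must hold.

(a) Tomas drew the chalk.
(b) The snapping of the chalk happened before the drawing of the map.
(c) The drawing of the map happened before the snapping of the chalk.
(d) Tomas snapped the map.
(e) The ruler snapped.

(a) Not entailed — Tomas drew the map, not the chalk; the chalk belongs to the snapping event.
(b) Entailed — the narrative places the snapping before the drawing.
(c) Not entailed — the narrative places the snapping before the drawing, not after.
(d) Not entailed — Tomas snapped the chalk, not the map; the map belongs to the drawing event.
(e) Not entailed — the chalk is what snapped, not the ruler.

(b)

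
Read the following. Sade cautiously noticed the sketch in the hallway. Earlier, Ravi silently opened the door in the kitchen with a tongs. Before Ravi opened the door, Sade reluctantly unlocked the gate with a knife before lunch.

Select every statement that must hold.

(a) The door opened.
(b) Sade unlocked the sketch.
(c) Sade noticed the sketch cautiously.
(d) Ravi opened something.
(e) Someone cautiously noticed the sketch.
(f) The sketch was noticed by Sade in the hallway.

(a), (c), (d), (e), (f)

(a) Entailed — 'Ravi opened the door' is causative; it entails the inchoative 'the door opened'.
(b) Not entailed — Sade unlocked the gate, not the sketch; the sketch belongs to the noticing event.
(c) Entailed — every conjunct here is already in the original noticing event.
(d) Entailed — the original entails any weakening of itself; this just drops 'in the kitchen', 'silently', 'with a tongs' and generalizes the patient.
(e) Entailed — the original entails any weakening of itself; this just drops 'in the hallway' and generalizes the agent.
(f) Entailed — this follows by dropping conjuncts from the noticing event's description.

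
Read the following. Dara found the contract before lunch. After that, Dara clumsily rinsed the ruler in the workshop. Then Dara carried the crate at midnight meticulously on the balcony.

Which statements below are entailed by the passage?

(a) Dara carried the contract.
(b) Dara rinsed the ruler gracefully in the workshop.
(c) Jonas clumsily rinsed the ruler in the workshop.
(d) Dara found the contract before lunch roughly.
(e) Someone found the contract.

(e)

(a) Not entailed — Dara carried the crate, not the contract; the contract belongs to the finding event.
(b) Not entailed — 'gracefully' adds a manner not in (and inconsistent with) the original.
(c) Not entailed — the passage has Dara rinsing the ruler, not Jonas.
(d) Not entailed — 'roughly' adds information not in the original event.
(e) Entailed — this follows by dropping conjuncts from the finding event's description.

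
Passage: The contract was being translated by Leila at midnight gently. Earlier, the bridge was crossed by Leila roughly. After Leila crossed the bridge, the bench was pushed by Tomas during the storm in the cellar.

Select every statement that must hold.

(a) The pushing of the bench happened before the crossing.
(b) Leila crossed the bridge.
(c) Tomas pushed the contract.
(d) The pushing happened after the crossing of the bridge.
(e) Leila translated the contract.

(b), (d)

(a) Not entailed — the narrative places the crossing before the pushing, not after.
(b) Entailed — the original entails any weakening of itself; this just drops 'roughly'.
(c) Not entailed — Tomas pushed the bench, not the contract; the contract belongs to the translating event.
(d) Entailed — the narrative places the crossing before the pushing.
(e) Not entailed — 'was translating' is progressive on an accomplishment; it does not entail the completed 'translated'.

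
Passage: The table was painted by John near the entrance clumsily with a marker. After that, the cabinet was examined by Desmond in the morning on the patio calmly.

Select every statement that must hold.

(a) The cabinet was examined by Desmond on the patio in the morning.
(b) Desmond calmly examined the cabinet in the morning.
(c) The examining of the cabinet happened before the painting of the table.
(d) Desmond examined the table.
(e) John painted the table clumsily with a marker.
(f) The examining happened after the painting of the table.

(a), (b), (e), (f)

(a) Entailed — every conjunct here is already in the original examining event.
(b) Entailed — every conjunct here is already in the original examining event.
(c) Not entailed — the narrative places the painting before the examining, not after.
(d) Not entailed — Desmond examined the cabinet, not the table; the table belongs to the painting event.
(e) Entailed — the original entails any weakening of itself; this just drops 'near the entrance'.
(f) Entailed — the narrative places the painting before the examining.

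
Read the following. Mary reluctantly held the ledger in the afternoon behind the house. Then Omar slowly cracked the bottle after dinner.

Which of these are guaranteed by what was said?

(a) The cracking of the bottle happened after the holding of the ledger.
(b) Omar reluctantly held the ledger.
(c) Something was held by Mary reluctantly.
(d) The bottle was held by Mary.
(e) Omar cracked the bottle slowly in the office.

(a), (c)

(a) Entailed — the narrative places the holding before the cracking.
(b) Not entailed — the passage has Mary holding the ledger, not Omar.
(c) Entailed — dropping 'in the afternoon', 'behind the house' and generalizing the patient leaves a sub-description the original still satisfies.
(d) Not entailed — Mary held the ledger, not the bottle; the bottle belongs to the cracking event.
(e) Not entailed — 'in the office' adds information not in the original event.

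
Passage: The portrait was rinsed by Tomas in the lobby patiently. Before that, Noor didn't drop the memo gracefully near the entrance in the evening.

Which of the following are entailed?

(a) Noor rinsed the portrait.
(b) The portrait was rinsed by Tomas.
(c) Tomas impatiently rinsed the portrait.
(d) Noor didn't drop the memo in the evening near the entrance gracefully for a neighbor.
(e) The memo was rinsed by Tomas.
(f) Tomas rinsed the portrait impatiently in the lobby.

(b), (d)

(a) Not entailed — the passage has Tomas rinsing the portrait, not Noor.
(b) Entailed — the original entails any weakening of itself; this just drops 'in the lobby', 'patiently'.
(c) Not entailed — 'impatiently' adds a manner not in (and inconsistent with) the original.
(d) Entailed — under negation, adding a further restriction is entailed: if no such dropping event occurred, none occurred for a neighbor either.
(e) Not entailed — Tomas rinsed the portrait, not the memo; the memo belongs to the dropping event.
(f) Not entailed — 'impatiently' adds a manner not in (and inconsistent with) the original.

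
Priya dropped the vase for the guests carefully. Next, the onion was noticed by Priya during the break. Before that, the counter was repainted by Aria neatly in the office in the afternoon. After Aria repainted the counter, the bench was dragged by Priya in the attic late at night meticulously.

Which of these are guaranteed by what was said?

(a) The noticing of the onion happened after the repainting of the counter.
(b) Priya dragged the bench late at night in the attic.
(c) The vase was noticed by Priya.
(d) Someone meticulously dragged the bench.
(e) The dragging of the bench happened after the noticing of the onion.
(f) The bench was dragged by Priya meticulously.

(a) Entailed — the narrative places the repainting before the noticing.
(b) Entailed — dropping 'meticulously' leaves a sub-description the original still satisfies.
(c) Not entailed — Priya noticed the onion, not the vase; the vase belongs to the dropping event.
(d) Entailed — this follows by dropping conjuncts from the dragging event's description.
(e) Not entailed — the narrative doesn't order the noticing relative to the dragging.
(f) Entailed — every conjunct here is already in the original dragging event.

(a), (b), (d), (f)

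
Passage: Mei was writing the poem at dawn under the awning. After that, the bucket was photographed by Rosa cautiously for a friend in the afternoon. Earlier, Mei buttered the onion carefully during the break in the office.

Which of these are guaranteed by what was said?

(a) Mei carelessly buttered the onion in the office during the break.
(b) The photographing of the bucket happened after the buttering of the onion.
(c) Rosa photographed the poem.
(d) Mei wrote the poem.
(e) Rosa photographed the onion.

(b)

(a) Not entailed — 'carelessly' adds a manner not in (and inconsistent with) the original.
(b) Entailed — the narrative places the buttering before the photographing.
(c) Not entailed — Rosa photographed the bucket, not the poem; the poem belongs to the writing event.
(d) Not entailed — 'was writing' is progressive on an accomplishment; it does not entail the completed 'wrote'.
(e) Not entailed — Rosa photographed the bucket, not the onion; the onion belongs to the buttering event.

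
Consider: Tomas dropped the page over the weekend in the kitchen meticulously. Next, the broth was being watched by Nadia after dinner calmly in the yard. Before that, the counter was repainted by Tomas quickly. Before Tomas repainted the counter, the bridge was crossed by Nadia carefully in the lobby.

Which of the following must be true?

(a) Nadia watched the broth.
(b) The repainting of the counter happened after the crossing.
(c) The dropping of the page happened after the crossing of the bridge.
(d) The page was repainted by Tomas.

(a) Entailed — 'watch' is an activity; 'was watching' entails that some watching happened, so 'watched' holds.
(b) Entailed — the narrative places the crossing before the repainting.
(c) Not entailed — the narrative doesn't order the crossing relative to the dropping.
(d) Not entailed — Tomas repainted the counter, not the page; the page belongs to the dropping event.

(a), (b)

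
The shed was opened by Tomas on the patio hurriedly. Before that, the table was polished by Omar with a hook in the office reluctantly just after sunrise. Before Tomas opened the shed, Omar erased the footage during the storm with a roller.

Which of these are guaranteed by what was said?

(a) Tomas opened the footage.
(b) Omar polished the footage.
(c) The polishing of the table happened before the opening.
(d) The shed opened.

(a) Not entailed — Tomas opened the shed, not the footage; the footage belongs to the erasing event.
(b) Not entailed — Omar polished the table, not the footage; the footage belongs to the erasing event.
(c) Entailed — the narrative places the polishing before the opening.
(d) Entailed — 'Tomas opened the shed' is causative; it entails the inchoative 'the shed opened'.

(c), (d)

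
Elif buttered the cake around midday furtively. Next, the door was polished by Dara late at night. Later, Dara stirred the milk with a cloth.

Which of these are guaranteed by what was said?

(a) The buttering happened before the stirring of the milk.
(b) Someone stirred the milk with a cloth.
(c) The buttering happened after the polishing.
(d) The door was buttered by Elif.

(a) Entailed — the narrative places the buttering before the stirring.
(b) Entailed — every conjunct here is already in the original stirring event.
(c) Not entailed — the narrative places the buttering before the polishing, not after.
(d) Not entailed — Elif buttered the cake, not the door; the door belongs to the polishing event.

(a), (b)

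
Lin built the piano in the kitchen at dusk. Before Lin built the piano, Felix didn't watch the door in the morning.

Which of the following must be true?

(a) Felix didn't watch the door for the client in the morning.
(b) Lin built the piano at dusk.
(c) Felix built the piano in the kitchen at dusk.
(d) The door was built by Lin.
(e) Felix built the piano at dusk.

(a), (b)

(a) Entailed — under negation, adding a further restriction is entailed: if no such watching event occurred, none occurred for the client either.
(b) Entailed — the original entails any weakening of itself; this just drops 'in the kitchen'.
(c) Not entailed — the passage has Lin building the piano, not Felix.
(d) Not entailed — Lin built the piano, not the door; the door belongs to the watching event.
(e) Not entailed — the passage has Lin building the piano, not Felix.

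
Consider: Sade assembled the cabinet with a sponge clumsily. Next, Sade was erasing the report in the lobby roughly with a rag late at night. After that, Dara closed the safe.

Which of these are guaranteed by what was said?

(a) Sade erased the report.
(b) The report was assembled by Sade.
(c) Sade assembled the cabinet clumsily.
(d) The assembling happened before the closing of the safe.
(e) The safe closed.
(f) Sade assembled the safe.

(a) Not entailed — 'was erasing' is progressive on an accomplishment; it does not entail the completed 'erased'.
(b) Not entailed — Sade assembled the cabinet, not the report; the report belongs to the erasing event.
(c) Entailed — every conjunct here is already in the original assembling event.
(d) Entailed — the narrative places the assembling before the closing.
(e) Entailed — 'Dara closed the safe' is causative; it entails the inchoative 'the safe closed'.
(f) Not entailed — Sade assembled the cabinet, not the safe; the safe belongs to the closing event.

(c), (d), (e)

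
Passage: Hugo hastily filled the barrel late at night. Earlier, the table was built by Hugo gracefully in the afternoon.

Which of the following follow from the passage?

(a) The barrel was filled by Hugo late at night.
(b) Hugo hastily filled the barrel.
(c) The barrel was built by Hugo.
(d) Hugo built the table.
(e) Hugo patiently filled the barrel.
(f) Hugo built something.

(a) Entailed — dropping 'hastily' leaves a sub-description the original still satisfies.
(b) Entailed — every conjunct here is already in the original filling event.
(c) Not entailed — Hugo built the table, not the barrel; the barrel belongs to the filling event.
(d) Entailed — every conjunct here is already in the original building event.
(e) Not entailed — 'patiently' adds a manner not in (and inconsistent with) the original.
(f) Entailed — dropping 'gracefully', 'in the afternoon' and generalizing the patient leaves a sub-description the original still satisfies.

(a), (b), (d), (f)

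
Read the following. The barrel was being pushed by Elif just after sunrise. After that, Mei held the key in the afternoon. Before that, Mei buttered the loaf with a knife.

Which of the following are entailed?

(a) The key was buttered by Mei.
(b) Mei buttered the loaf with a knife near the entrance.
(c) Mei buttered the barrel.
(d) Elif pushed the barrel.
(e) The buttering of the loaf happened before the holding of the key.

(a) Not entailed — Mei buttered the loaf, not the key; the key belongs to the holding event.
(b) Not entailed — 'near the entrance' adds information not in the original event.
(c) Not entailed — Mei buttered the loaf, not the barrel; the barrel belongs to the pushing event.
(d) Entailed — 'push' is an activity; 'was pushing' entails that some pushing happened, so 'pushed' holds.
(e) Entailed — the narrative places the buttering before the holding.

(d), (e)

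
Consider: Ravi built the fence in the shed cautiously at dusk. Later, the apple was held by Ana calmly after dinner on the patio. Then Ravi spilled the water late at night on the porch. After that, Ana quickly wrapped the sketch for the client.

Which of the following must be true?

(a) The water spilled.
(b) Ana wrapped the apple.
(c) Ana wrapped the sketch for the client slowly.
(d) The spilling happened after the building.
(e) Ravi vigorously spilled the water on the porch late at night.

(a), (d)

(a) Entailed — 'Ravi spilled the water' is causative; it entails the inchoative 'the water spilled'.
(b) Not entailed — Ana wrapped the sketch, not the apple; the apple belongs to the holding event.
(c) Not entailed — 'slowly' adds a manner not in (and inconsistent with) the original.
(d) Entailed — the narrative places the building before the spilling.
(e) Not entailed — 'vigorously' adds information not in the original event.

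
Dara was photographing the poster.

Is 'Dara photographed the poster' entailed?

no

'was photographing' is progressive; for an accomplishment like 'photograph the poster', it doesn't entail completion.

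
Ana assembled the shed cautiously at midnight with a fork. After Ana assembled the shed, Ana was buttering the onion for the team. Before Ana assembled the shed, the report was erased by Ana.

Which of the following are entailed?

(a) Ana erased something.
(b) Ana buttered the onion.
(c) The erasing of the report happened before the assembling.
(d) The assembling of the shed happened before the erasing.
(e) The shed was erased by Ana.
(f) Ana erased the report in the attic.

(a), (c)

(a) Entailed — the original entails any weakening of itself; this just generalizes the patient.
(b) Not entailed — 'was buttering' is progressive on an accomplishment; it does not entail the completed 'buttered'.
(c) Entailed — the narrative places the erasing before the assembling.
(d) Not entailed — the narrative places the erasing before the assembling, not after.
(e) Not entailed — Ana erased the report, not the shed; the shed belongs to the assembling event.
(f) Not entailed — 'in the attic' adds information not in the original event.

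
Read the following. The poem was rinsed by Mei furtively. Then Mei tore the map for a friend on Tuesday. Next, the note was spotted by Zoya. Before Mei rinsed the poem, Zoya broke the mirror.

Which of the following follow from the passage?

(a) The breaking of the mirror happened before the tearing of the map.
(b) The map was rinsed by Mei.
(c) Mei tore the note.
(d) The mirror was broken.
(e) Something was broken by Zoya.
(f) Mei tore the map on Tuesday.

(a) Entailed — the narrative places the breaking before the tearing.
(b) Not entailed — Mei rinsed the poem, not the map; the map belongs to the tearing event.
(c) Not entailed — Mei tore the map, not the note; the note belongs to the spotting event.
(d) Entailed — the original entails any weakening of itself; this just generalizes the agent.
(e) Entailed — every conjunct here is already in the original breaking event.
(f) Entailed — dropping 'for a friend' leaves a sub-description the original still satisfies.

(a), (d), (e), (f)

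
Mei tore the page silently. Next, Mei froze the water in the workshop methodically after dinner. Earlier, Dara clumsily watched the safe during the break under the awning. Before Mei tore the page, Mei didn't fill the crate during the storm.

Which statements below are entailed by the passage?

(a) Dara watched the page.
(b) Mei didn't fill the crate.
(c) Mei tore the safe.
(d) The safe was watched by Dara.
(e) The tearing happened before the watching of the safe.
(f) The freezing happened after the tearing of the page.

(a) Not entailed — Dara watched the safe, not the page; the page belongs to the tearing event.
(b) Not entailed — dropping 'during the storm' under negation is not valid — the original leaves open that Mei filled the crate some other way.
(c) Not entailed — Mei tore the page, not the safe; the safe belongs to the watching event.
(d) Entailed — every conjunct here is already in the original watching event.
(e) Not entailed — the narrative doesn't order the tearing relative to the watching.
(f) Entailed — the narrative places the tearing before the freezing.

(d), (f)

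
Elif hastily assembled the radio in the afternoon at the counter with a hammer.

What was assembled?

'the radio' marks the patient of the assembling event.

the radio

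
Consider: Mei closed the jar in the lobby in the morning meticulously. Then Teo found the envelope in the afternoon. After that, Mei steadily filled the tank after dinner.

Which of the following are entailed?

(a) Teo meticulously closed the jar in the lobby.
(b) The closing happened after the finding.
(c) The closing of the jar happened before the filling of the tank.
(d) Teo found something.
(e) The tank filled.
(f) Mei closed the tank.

(a) Not entailed — the passage has Mei closing the jar, not Teo.
(b) Not entailed — the narrative places the closing before the finding, not after.
(c) Entailed — the narrative places the closing before the filling.
(d) Entailed — this follows by dropping conjuncts from the finding event's description.
(e) Entailed — 'Mei filled the tank' is causative; it entails the inchoative 'the tank filled'.
(f) Not entailed — Mei closed the jar, not the tank; the tank belongs to the filling event.

(c), (d), (e)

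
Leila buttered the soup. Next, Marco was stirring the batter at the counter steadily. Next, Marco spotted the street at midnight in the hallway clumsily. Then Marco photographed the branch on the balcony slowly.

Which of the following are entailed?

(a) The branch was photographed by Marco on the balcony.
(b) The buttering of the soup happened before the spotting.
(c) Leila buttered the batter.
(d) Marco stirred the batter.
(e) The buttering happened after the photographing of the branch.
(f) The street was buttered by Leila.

(a), (b), (d)

(a) Entailed — this follows by dropping conjuncts from the photographing event's description.
(b) Entailed — the narrative places the buttering before the spotting.
(c) Not entailed — Leila buttered the soup, not the batter; the batter belongs to the stirring event.
(d) Entailed — 'stir' is an activity; 'was stirring' entails that some stirring happened, so 'stirred' holds.
(e) Not entailed — the narrative places the buttering before the photographing, not after.
(f) Not entailed — Leila buttered the soup, not the street; the street belongs to the spotting event.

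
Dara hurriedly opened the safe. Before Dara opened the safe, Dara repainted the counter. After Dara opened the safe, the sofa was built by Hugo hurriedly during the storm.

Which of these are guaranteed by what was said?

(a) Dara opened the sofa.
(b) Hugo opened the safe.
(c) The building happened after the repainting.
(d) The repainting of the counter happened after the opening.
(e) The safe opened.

(c), (e)

(a) Not entailed — Dara opened the safe, not the sofa; the sofa belongs to the building event.
(b) Not entailed — the passage has Dara opening the safe, not Hugo.
(c) Entailed — the narrative places the repainting before the building.
(d) Not entailed — the narrative places the repainting before the opening, not after.
(e) Entailed — 'Dara opened the safe' is causative; it entails the inchoative 'the safe opened'.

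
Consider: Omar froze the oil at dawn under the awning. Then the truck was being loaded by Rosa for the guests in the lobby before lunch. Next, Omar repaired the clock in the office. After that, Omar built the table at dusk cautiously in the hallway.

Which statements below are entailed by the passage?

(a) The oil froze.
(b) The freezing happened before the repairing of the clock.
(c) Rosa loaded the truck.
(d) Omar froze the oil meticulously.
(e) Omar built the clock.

(a), (b)

(a) Entailed — 'Omar froze the oil' is causative; it entails the inchoative 'the oil froze'.
(b) Entailed — the narrative places the freezing before the repairing.
(c) Not entailed — 'was loading' is progressive on an accomplishment; it does not entail the completed 'loaded'.
(d) Not entailed — 'meticulously' adds information not in the original event.
(e) Not entailed — Omar built the table, not the clock; the clock belongs to the repairing event.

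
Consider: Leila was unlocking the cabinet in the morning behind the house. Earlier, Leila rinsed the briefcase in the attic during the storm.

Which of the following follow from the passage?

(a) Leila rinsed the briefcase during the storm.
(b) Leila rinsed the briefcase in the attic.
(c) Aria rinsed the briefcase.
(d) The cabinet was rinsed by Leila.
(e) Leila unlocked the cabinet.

(a), (b)

(a) Entailed — this follows by dropping conjuncts from the rinsing event's description.
(b) Entailed — every conjunct here is already in the original rinsing event.
(c) Not entailed — the passage has Leila rinsing the briefcase, not Aria.
(d) Not entailed — Leila rinsed the briefcase, not the cabinet; the cabinet belongs to the unlocking event.
(e) Not entailed — 'was unlocking' is progressive on an accomplishment; it does not entail the completed 'unlocked'.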